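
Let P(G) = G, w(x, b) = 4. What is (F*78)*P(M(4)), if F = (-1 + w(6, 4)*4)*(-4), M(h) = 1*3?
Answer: -14040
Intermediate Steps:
M(h) = 3
F = -60 (F = (-1 + 4*4)*(-4) = (-1 + 16)*(-4) = 15*(-4) = -60)
(F*78)*P(M(4)) = -60*78*3 = -4680*3 = -14040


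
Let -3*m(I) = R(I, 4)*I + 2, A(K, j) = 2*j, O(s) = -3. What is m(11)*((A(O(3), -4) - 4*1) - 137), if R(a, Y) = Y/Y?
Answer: 1937/3 ≈ 645.67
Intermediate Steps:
R(a, Y) = 1
m(I) = -⅔ - I/3 (m(I) = -(1*I + 2)/3 = -(I + 2)/3 = -(2 + I)/3 = -⅔ - I/3)
m(11)*((A(O(3), -4) - 4*1) - 137) = (-⅔ - ⅓*11)*((2*(-4) - 4*1) - 137) = (-⅔ - 11/3)*((-8 - 4) - 137) = -13*(-12 - 137)/3 = -13/3*(-149) = 1937/3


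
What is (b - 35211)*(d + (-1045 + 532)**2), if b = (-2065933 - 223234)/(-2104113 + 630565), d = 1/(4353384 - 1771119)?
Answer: -2518436404603078425239/271792244730 ≈ -9.2660e+9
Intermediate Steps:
d = 1/2582265 ≈ 3.8726e-7
b = 2289167/1473548 (b = -2289167/(-1473548) = -2289167*(-1/1473548) = 2289167/1473548 ≈ 1.5535)
(b - 35211)*(d + (-1045 + 532)**2) = (2289167/1473548 - 35211)*(1/2582265 + (-1045 + 532)**2) = -51882809461*(1/2582265 + (-513)**2)/1473548 = -51882809461*(1/2582265 + 263169)/1473548 = -51882809461/1473548*679572097786/2582265 = -2518436404603078425239/271792244730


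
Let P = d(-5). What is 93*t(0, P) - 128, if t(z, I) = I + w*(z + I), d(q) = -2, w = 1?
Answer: -500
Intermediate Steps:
P = -2
t(z, I) = z + 2*I (t(z, I) = I + 1*(z + I) = I + 1*(I + z) = I + (I + z) = z + 2*I)
93*t(0, P) - 128 = 93*(0 + 2*(-2)) - 128 = 93*(0 - 4) - 128 = 93*(-4) - 128 = -372 - 128 = -500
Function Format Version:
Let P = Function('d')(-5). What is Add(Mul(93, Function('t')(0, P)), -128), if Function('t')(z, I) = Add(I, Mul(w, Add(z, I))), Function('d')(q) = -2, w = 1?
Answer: -500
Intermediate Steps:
P = -2
Function('t')(z, I) = Add(z, Mul(2, I)) (Function('t')(z, I) = Add(I, Mul(1, Add(z, I))) = Add(I, Mul(1, Add(I, z))) = Add(I, Add(I, z)) = Add(z, Mul(2, I)))
Add(Mul(93, Function('t')(0, P)), -128) = Add(Mul(93, Add(0, Mul(2, -2))), -128) = Add(Mul(93, Add(0, -4)), -128) = Add(Mul(93, -4), -128) = Add(-372, -128) = -500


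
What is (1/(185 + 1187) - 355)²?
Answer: 237226469481/1882384 ≈ 1.2602e+5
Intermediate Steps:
(1/(185 + 1187) - 355)² = (1/1372 - 355)² = (-487059/1372)² = 237226469481/1882384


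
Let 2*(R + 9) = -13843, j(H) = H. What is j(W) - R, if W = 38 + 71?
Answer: 14079/2 ≈ 7039.5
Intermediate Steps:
W = 109
R = -13861/2 (R = -9 + (½)*(-13843) = -9 - 13843/2 = -13861/2 ≈ -6930.5)
j(W) - R = 109 - 1*(-13861/2) = 109 + 13861/2 = 14079/2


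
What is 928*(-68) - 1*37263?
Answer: -100367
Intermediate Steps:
928*(-68) - 1*37263 = -63104 - 37263 = -100367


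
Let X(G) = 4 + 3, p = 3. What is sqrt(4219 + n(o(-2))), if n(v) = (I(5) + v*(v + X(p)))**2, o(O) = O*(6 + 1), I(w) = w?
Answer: 2*sqrt(3707) ≈ 121.77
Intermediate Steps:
X(G) = 7
o(O) = 7*O (o(O) = O*7 = 7*O)
n(v) = (5 + v*(7 + v))**2 (n(v) = (5 + v*(v + 7))**2 = (5 + v*(7 + v))**2)
sqrt(4219 + n(o(-2))) = sqrt(4219 + (5 + (7*(-2))**2 + 7*(7*(-2)))**2) = sqrt(4219 + (5 + (-14)**2 + 7*(-14))**2) = sqrt(4219 + (5 + 196 - 98)**2) = sqrt(4219 + 103**2) = sqrt(4219 + 10609) = sqrt(14828) = 2*sqrt(3707)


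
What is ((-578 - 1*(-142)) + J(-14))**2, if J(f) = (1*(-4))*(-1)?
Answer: 186624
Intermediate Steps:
J(f) = 4 (J(f) = -4*(-1) = 4)
((-578 - 1*(-142)) + J(-14))**2 = ((-578 - 1*(-142)) + 4)**2 = ((-578 + 142) + 4)**2 = (-436 + 4)**2 = (-432)**2 = 186624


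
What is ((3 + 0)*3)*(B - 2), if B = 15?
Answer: 117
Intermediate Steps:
((3 + 0)*3)*(B - 2) = ((3 + 0)*3)*(15 - 2) = (3*3)*13 = 9*13 = 117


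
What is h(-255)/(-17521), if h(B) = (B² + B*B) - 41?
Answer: -130009/17521 ≈ -7.4202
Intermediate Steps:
h(B) = -41 + 2*B² (h(B) = (B² + B²) - 41 = 2*B² - 41 = -41 + 2*B²)
h(-255)/(-17521) = (-41 + 2*(-255)²)/(-17521) = (-41 + 2*65025)*(-1/17521) = (-41 + 130050)*(-1/17521) = 130009*(-1/17521) = -130009/17521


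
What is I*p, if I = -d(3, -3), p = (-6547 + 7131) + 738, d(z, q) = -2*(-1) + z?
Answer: -6610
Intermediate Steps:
d(z, q) = 2 + z
p = 1322 (p = 584 + 738 = 1322)
I = -5 (I = -(2 + 3) = -1*5 = -5)
I*p = -5*1322 = -6610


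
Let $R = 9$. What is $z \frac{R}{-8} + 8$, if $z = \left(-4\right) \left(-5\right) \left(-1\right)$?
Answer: $\frac{61}{2} \approx 30.5$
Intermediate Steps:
$z = -20$ ($z = 20 \left(-1\right) = -20$)
$z \frac{R}{-8} + 8 = - 20 \frac{9}{-8} + 8 = - 20 \cdot 9 \left(- \frac{1}{8}\right) + 8 = \left(-20\right) \left(- \frac{9}{8}\right) + 8 = \frac{45}{2} + 8 = \frac{61}{2}$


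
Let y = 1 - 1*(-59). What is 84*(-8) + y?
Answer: -612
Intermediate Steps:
y = 60 (y = 1 + 59 = 60)
84*(-8) + y = 84*(-8) + 60 = -672 + 60 = -612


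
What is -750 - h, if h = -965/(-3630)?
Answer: -544693/726 ≈ -750.27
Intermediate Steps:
h = 193/726 (h = -965*(-1/3630) = 193/726 ≈ 0.26584)
-750 - h = -750 - 1*193/726 = -750 - 193/726 = -544693/726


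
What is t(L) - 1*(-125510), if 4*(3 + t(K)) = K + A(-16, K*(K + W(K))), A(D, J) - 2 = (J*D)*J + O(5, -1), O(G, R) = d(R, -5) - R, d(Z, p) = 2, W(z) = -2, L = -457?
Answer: -176001939282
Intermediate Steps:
O(G, R) = 2 - R
A(D, J) = 5 + D*J² (A(D, J) = 2 + ((J*D)*J + (2 - 1*(-1))) = 2 + ((D*J)*J + (2 + 1)) = 2 + (D*J² + 3) = 2 + (3 + D*J²) = 5 + D*J²)
t(K) = -7/4 + K/4 - 4*K²*(-2 + K)² (t(K) = -3 + (K + (5 - 16*K²*(K - 2)²))/4 = -3 + (K + (5 - 16*K²*(-2 + K)²))/4 = -3 + (5 + K - 16*K²*(-2 + K)²)/4 = -3 + (5/4 + K/4 - 4*K²*(-2 + K)²) = -7/4 + K/4 - 4*K²*(-2 + K)²)
t(L) - 1*(-125510) = (-7/4 + (¼)*(-457) - 4*(-457)²*(-2 - 457)²) - 1*(-125510) = (-7/4 - 457/4 - 4*208849*(-459)²) + 125510 = (-7/4 - 457/4 - 4*208849*210681) + 125510 = (-7/4 - 457/4 - 176002064676) + 125510 = -176002064792 + 125510 = -176001939282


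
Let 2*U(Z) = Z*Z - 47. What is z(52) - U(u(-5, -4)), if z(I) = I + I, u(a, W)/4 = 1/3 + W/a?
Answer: 52751/450 ≈ 117.22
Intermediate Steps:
u(a, W) = 4/3 + 4*W/a (u(a, W) = 4*(1/3 + W/a) = 4*(1*(⅓) + W/a) = 4*(⅓ + W/a) = 4/3 + 4*W/a)
z(I) = 2*I
U(Z) = -47/2 + Z²/2 (U(Z) = (Z*Z - 47)/2 = (Z² - 47)/2 = (-47 + Z²)/2 = -47/2 + Z²/2)
z(52) - U(u(-5, -4)) = 2*52 - (-47/2 + (4/3 + 4*(-4)/(-5))²/2) = 104 - (-47/2 + (4/3 + 4*(-4)*(-⅕))²/2) = 104 - (-47/2 + (4/3 + 16/5)²/2) = 104 - (-47/2 + (68/15)²/2) = 104 - (-47/2 + (½)*(4624/225)) = 104 - (-47/2 + 2312/225) = 104 - 1*(-5951/450) = 104 + 5951/450 = 52751/450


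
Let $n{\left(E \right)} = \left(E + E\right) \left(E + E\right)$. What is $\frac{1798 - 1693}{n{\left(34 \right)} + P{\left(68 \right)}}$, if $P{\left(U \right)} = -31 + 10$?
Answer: $\frac{105}{4603} \approx 0.022811$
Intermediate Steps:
$n{\left(E \right)} = 4 E^{2}$ ($n{\left(E \right)} = 2 E 2 E = 4 E^{2}$)
$P{\left(U \right)} = -21$
$\frac{1798 - 1693}{n{\left(34 \right)} + P{\left(68 \right)}} = \frac{1798 - 1693}{4 \cdot 34^{2} - 21} = \frac{105}{4 \cdot 1156 - 21} = \frac{105}{4624 - 21} = \frac{105}{4603}$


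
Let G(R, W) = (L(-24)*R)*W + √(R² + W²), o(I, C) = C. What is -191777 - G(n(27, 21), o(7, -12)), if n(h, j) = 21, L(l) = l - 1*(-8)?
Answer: -195809 - 3*√65 ≈ -1.9583e+5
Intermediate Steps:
L(l) = 8 + l (L(l) = l + 8 = 8 + l)
G(R, W) = √(R² + W²) - 16*R*W (G(R, W) = ((8 - 24)*R)*W + √(R² + W²) = (-16*R)*W + √(R² + W²) = -16*R*W + √(R² + W²) = √(R² + W²) - 16*R*W)
-191777 - G(n(27, 21), o(7, -12)) = -191777 - (√(21² + (-12)²) - 16*21*(-12)) = -191777 - (√(441 + 144) + 4032) = -191777 - (√585 + 4032) = -191777 - (3*√65 + 4032) = -191777 - (4032 + 3*√65) = -191777 + (-4032 - 3*√65) = -195809 - 3*√65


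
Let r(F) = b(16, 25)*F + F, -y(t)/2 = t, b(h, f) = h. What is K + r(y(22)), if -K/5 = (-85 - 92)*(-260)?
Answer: -230848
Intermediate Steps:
y(t) = -2*t
r(F) = 17*F (r(F) = 16*F + F = 17*F)
K = -230100 (K = -5*(-85 - 92)*(-260) = -(-885)*(-260) = -5*46020 = -230100)
K + r(y(22)) = -230100 + 17*(-2*22) = -230100 + 17*(-44) = -230100 - 748 = -230848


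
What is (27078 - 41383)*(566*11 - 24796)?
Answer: 265643850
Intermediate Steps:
(27078 - 41383)*(566*11 - 24796) = -14305*(6226 - 24796) = -14305*(-18570) = 265643850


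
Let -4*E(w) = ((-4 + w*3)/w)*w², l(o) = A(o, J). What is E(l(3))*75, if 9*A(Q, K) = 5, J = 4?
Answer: 875/36 ≈ 24.306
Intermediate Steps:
A(Q, K) = 5/9 (A(Q, K) = (⅑)*5 = 5/9)
l(o) = 5/9
E(w) = -w*(-4 + 3*w)/4 (E(w) = -(-4 + w*3)/w*w²/4 = -(-4 + 3*w)/w*w²/4 = -w*(-4 + 3*w)/4)
E(l(3))*75 = ((¼)*(5/9)*(4 - 3*5/9))*75 = ((¼)*(5/9)*(4 - 5/3))*75 = ((¼)*(5/9)*(7/3))*75 = (35/108)*75 = 875/36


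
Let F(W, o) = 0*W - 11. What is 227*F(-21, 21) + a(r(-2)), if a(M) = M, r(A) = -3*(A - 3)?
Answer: -2482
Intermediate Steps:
r(A) = 9 - 3*A (r(A) = -3*(-3 + A) = 9 - 3*A)
F(W, o) = -11 (F(W, o) = 0 - 11 = -11)
227*F(-21, 21) + a(r(-2)) = 227*(-11) + (9 - 3*(-2)) = -2497 + (9 + 6) = -2497 + 15 = -2482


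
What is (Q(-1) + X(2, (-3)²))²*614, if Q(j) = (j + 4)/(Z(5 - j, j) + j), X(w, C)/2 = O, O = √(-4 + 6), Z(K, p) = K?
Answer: 128326/25 + 7368*√2/5 ≈ 7217.0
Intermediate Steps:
O = √2 ≈ 1.4142
X(w, C) = 2*√2
Q(j) = ⅘ + j/5 (Q(j) = (j + 4)/((5 - j) + j) = (4 + j)/5 = (4 + j)*(⅕) = ⅘ + j/5)
(Q(-1) + X(2, (-3)²))²*614 = ((⅘ + (⅕)*(-1)) + 2*√2)²*614 = ((⅘ - ⅕) + 2*√2)²*614 = (⅗ + 2*√2)²*614 = 614*(⅗ + 2*√2)²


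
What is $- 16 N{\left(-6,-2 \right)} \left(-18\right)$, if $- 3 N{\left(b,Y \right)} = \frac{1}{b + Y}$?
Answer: $12$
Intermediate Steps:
$N{\left(b,Y \right)} = - \frac{1}{3 \left(Y + b\right)}$ ($N{\left(b,Y \right)} = - \frac{1}{3 \left(b + Y\right)} = - \frac{1}{3 \left(Y + b\right)}$)
$- 16 N{\left(-6,-2 \right)} \left(-18\right) = - 16 \left(- \frac{1}{3 \left(-2\right) + 3 \left(-6\right)}\right) \left(-18\right) = - 16 \left(- \frac{1}{-6 - 18}\right) \left(-18\right) = - 16 \left(- \frac{1}{-24}\right) \left(-18\right) = - 16 \left(\left(-1\right) \left(- \frac{1}{24}\right)\right) \left(-18\right) = \left(-16\right) \frac{1}{24} \left(-18\right) = \left(- \frac{2}{3}\right) \left(-18\right) = 12$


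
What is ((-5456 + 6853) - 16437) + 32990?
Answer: 17950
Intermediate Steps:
((-5456 + 6853) - 16437) + 32990 = (1397 - 16437) + 32990 = -15040 + 32990 = 17950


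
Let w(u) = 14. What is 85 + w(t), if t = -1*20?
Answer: 99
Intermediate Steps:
t = -20
85 + w(t) = 85 + 14 = 99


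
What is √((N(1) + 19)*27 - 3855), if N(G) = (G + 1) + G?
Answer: I*√3261 ≈ 57.105*I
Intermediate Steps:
N(G) = 1 + 2*G (N(G) = (1 + G) + G = 1 + 2*G)
√((N(1) + 19)*27 - 3855) = √(((1 + 2*1) + 19)*27 - 3855) = √(((1 + 2) + 19)*27 - 3855) = √((3 + 19)*27 - 3855) = √(22*27 - 3855) = √(594 - 3855) = √(-3261) = I*√3261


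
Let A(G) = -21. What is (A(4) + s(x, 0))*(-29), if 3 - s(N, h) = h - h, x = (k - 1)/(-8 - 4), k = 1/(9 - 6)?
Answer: 522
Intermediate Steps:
k = ⅓ (k = 1/3 = ⅓ ≈ 0.33333)
x = 1/18 (x = (⅓ - 1)/(-8 - 4) = -⅔/(-12) = -⅔*(-1/12) = 1/18 ≈ 0.055556)
s(N, h) = 3 (s(N, h) = 3 - (h - h) = 3 - 1*0 = 3 + 0 = 3)
(A(4) + s(x, 0))*(-29) = (-21 + 3)*(-29) = -18*(-29) = 522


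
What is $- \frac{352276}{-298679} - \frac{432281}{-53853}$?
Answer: $\frac{148084376227}{16084760187} \approx 9.2065$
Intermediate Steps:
$- \frac{352276}{-298679} - \frac{432281}{-53853} = \left(-352276\right) \left(- \frac{1}{298679}\right) - - \frac{432281}{53853} = \frac{352276}{298679} + \frac{432281}{53853} = \frac{148084376227}{16084760187}$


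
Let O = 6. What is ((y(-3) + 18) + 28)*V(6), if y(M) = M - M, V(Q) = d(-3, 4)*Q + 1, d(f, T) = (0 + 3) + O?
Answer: 2530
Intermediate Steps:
d(f, T) = 9 (d(f, T) = (0 + 3) + 6 = 3 + 6 = 9)
V(Q) = 1 + 9*Q (V(Q) = 9*Q + 1 = 1 + 9*Q)
y(M) = 0
((y(-3) + 18) + 28)*V(6) = ((0 + 18) + 28)*(1 + 9*6) = (18 + 28)*(1 + 54) = 46*55 = 2530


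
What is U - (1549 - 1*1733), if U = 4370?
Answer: 4554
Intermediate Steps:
U - (1549 - 1*1733) = 4370 - (1549 - 1*1733) = 4370 - (1549 - 1733) = 4370 - 1*(-184) = 4370 + 184 = 4554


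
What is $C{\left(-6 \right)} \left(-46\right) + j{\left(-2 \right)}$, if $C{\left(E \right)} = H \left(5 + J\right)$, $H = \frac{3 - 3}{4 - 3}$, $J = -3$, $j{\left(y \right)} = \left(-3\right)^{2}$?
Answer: $9$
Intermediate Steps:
$j{\left(y \right)} = 9$
$H = 0$ ($H = \frac{0}{1} = 0 \cdot 1 = 0$)
$C{\left(E \right)} = 0$ ($C{\left(E \right)} = 0 \left(5 - 3\right) = 0 \cdot 2 = 0$)
$C{\left(-6 \right)} \left(-46\right) + j{\left(-2 \right)} = 0 \left(-46\right) + 9 = 0 + 9 = 9$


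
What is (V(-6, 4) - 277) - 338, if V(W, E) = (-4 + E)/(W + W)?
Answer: -615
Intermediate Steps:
V(W, E) = (-4 + E)/(2*W) (V(W, E) = (-4 + E)/((2*W)) = (-4 + E)*(1/(2*W)) = (-4 + E)/(2*W))
(V(-6, 4) - 277) - 338 = ((½)*(-4 + 4)/(-6) - 277) - 338 = ((½)*(-⅙)*0 - 277) - 338 = (0 - 277) - 338 = -277 - 338 = -615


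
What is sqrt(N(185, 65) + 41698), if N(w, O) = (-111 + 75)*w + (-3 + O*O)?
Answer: 2*sqrt(9815) ≈ 198.14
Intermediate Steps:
N(w, O) = -3 + O**2 - 36*w (N(w, O) = -36*w + (-3 + O**2) = -3 + O**2 - 36*w)
sqrt(N(185, 65) + 41698) = sqrt((-3 + 65**2 - 36*185) + 41698) = sqrt((-3 + 4225 - 6660) + 41698) = sqrt(-2438 + 41698) = sqrt(39260) = 2*sqrt(9815)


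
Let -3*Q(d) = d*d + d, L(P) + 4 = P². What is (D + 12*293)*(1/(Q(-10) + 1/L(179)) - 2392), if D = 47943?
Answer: -118304486202135/961109 ≈ -1.2309e+8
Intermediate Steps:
L(P) = -4 + P²
Q(d) = -d/3 - d²/3 (Q(d) = -(d*d + d)/3 = -(d² + d)/3 = -(d + d²)/3 = -d/3 - d²/3)
(D + 12*293)*(1/(Q(-10) + 1/L(179)) - 2392) = (47943 + 12*293)*(1/(-⅓*(-10)*(1 - 10) + 1/(-4 + 179²)) - 2392) = (47943 + 3516)*(1/(-⅓*(-10)*(-9) + 1/(-4 + 32041)) - 2392) = 51459*(1/(-30 + 1/32037) - 2392) = 51459*(1/(-961109/32037) - 2392) = 51459*(-32037/961109 - 2392) = 51459*(-2299004765/961109) = -118304486202135/961109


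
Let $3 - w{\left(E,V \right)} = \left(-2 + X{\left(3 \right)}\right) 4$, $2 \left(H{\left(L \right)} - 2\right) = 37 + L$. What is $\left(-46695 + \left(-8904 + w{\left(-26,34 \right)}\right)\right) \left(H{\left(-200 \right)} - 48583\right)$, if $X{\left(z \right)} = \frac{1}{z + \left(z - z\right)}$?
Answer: $\frac{8115347800}{3} \approx 2.7051 \cdot 10^{9}$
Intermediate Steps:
$X{\left(z \right)} = \frac{1}{z}$ ($X{\left(z \right)} = \frac{1}{z + 0} = \frac{1}{z}$)
$H{\left(L \right)} = \frac{41}{2} + \frac{L}{2}$ ($H{\left(L \right)} = 2 + \frac{37 + L}{2} = 2 + \left(\frac{37}{2} + \frac{L}{2}\right) = \frac{41}{2} + \frac{L}{2}$)
$w{\left(E,V \right)} = \frac{29}{3}$ ($w{\left(E,V \right)} = 3 - \left(-2 + \frac{1}{3}\right) 4 = 3 - \left(- \frac{5}{3}\right) 4 = 3 - - \frac{20}{3} = 3 + \frac{20}{3} = \frac{29}{3}$)
$\left(-46695 + \left(-8904 + w{\left(-26,34 \right)}\right)\right) \left(H{\left(-200 \right)} - 48583\right) = \left(-46695 + \left(-8904 + \frac{29}{3}\right)\right) \left(\left(\frac{41}{2} + \frac{1}{2} \left(-200\right)\right) - 48583\right) = \left(-46695 - \frac{26683}{3}\right) \left(\left(\frac{41}{2} - 100\right) - 48583\right) = - \frac{166768 \left(- \frac{159}{2} - 48583\right)}{3} = \left(- \frac{166768}{3}\right) \left(- \frac{97325}{2}\right) = \frac{8115347800}{3}$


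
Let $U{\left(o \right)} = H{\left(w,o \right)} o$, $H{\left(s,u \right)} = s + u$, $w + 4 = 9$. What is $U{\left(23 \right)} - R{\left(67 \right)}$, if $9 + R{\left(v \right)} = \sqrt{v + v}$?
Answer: $653 - \sqrt{134} \approx 641.42$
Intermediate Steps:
$w = 5$ ($w = -4 + 9 = 5$)
$R{\left(v \right)} = -9 + \sqrt{2} \sqrt{v}$ ($R{\left(v \right)} = -9 + \sqrt{v + v} = -9 + \sqrt{2 v} = -9 + \sqrt{2} \sqrt{v}$)
$U{\left(o \right)} = o \left(5 + o\right)$ ($U{\left(o \right)} = \left(5 + o\right) o = o \left(5 + o\right)$)
$U{\left(23 \right)} - R{\left(67 \right)} = 23 \left(5 + 23\right) - \left(-9 + \sqrt{2} \sqrt{67}\right) = 23 \cdot 28 - \left(-9 + \sqrt{134}\right) = 644 + \left(9 - \sqrt{134}\right) = 653 - \sqrt{134}$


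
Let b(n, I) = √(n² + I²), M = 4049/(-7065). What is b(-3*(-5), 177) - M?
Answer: 4049/7065 + 3*√3506 ≈ 178.21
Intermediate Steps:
M = -4049/7065 (M = 4049*(-1/7065) = -4049/7065 ≈ -0.57311)
b(n, I) = √(I² + n²)
b(-3*(-5), 177) - M = √(177² + (-3*(-5))²) - 1*(-4049/7065) = √(31329 + 15²) + 4049/7065 = √(31329 + 225) + 4049/7065 = √31554 + 4049/7065 = 3*√3506 + 4049/7065 = 4049/7065 + 3*√3506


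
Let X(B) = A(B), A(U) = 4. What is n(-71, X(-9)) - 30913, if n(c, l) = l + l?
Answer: -30905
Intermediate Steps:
X(B) = 4
n(c, l) = 2*l
n(-71, X(-9)) - 30913 = 2*4 - 30913 = 8 - 30913 = -30905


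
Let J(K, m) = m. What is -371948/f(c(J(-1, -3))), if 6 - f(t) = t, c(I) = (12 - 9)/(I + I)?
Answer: -743896/13 ≈ -57223.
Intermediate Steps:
c(I) = 3/(2*I) (c(I) = 3/((2*I)) = 3*(1/(2*I)) = 3/(2*I))
f(t) = 6 - t
-371948/f(c(J(-1, -3))) = -371948/(6 - 3/(2*(-3))) = -371948/(6 - 3*(-1)/(2*3)) = -371948/(6 - 1*(-½)) = -371948/(6 + ½) = -371948/13/2 = -371948*2/13 = -743896/13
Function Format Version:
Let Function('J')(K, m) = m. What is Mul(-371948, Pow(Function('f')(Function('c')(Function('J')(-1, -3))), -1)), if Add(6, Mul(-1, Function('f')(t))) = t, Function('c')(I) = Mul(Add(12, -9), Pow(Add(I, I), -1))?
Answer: Rational(-743896, 13) ≈ -57223.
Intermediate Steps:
Function('c')(I) = Mul(Rational(3, 2), Pow(I, -1)) (Function('c')(I) = Mul(3, Pow(Mul(2, I), -1)) = Mul(3, Mul(Rational(1, 2), Pow(I, -1))) = Mul(Rational(3, 2), Pow(I, -1)))
Function('f')(t) = Add(6, Mul(-1, t))
Mul(-371948, Pow(Function('f')(Function('c')(Function('J')(-1, -3))), -1)) = Mul(-371948, Pow(Add(6, Mul(-1, Mul(Rational(3, 2), Pow(-3, -1)))), -1)) = Mul(-371948, Pow(Add(6, Mul(-1, Mul(Rational(3, 2), Rational(-1, 3)))), -1)) = Mul(-371948, Pow(Add(6, Mul(-1, Rational(-1, 2))), -1)) = Mul(-371948, Pow(Add(6, Rational(1, 2)), -1)) = Mul(-371948, Pow(Rational(13, 2), -1)) = Mul(-371948, Rational(2, 13)) = Rational(-743896, 13)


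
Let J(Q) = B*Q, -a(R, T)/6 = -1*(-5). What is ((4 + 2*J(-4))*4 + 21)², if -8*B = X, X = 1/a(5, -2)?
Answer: 305809/225 ≈ 1359.2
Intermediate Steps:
a(R, T) = -30 (a(R, T) = -(-6)*(-5) = -6*5 = -30)
X = -1/30 (X = 1/(-30) = -1/30 ≈ -0.033333)
B = 1/240 (B = -⅛*(-1/30) = 1/240 ≈ 0.0041667)
J(Q) = Q/240
((4 + 2*J(-4))*4 + 21)² = ((4 + 2*((1/240)*(-4)))*4 + 21)² = ((4 + 2*(-1/60))*4 + 21)² = ((4 - 1/30)*4 + 21)² = ((119/30)*4 + 21)² = (238/15 + 21)² = (553/15)² = 305809/225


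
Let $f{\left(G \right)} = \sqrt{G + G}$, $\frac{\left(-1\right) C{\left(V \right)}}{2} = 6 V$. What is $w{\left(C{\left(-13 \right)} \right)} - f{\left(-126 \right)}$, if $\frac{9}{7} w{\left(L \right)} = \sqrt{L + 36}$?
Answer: $\frac{56 \sqrt{3}}{9} - 6 i \sqrt{7} \approx 10.777 - 15.875 i$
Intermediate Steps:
$C{\left(V \right)} = - 12 V$ ($C{\left(V \right)} = - 2 \cdot 6 V = - 12 V$)
$f{\left(G \right)} = \sqrt{2} \sqrt{G}$ ($f{\left(G \right)} = \sqrt{2 G} = \sqrt{2} \sqrt{G}$)
$w{\left(L \right)} = \frac{7 \sqrt{36 + L}}{9}$ ($w{\left(L \right)} = \frac{7 \sqrt{L + 36}}{9} = \frac{7 \sqrt{36 + L}}{9}$)
$w{\left(C{\left(-13 \right)} \right)} - f{\left(-126 \right)} = \frac{7 \sqrt{36 - -156}}{9} - \sqrt{2} \sqrt{-126} = \frac{7 \sqrt{36 + 156}}{9} - \sqrt{2} \cdot 3 i \sqrt{14} = \frac{7 \sqrt{192}}{9} - 6 i \sqrt{7} = \frac{7 \cdot 8 \sqrt{3}}{9} - 6 i \sqrt{7} = \frac{56 \sqrt{3}}{9} - 6 i \sqrt{7}$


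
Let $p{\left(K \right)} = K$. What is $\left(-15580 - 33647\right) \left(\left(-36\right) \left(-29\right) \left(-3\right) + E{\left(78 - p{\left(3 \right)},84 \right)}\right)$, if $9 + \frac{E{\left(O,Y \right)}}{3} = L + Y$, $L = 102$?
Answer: $128039427$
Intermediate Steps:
$E{\left(O,Y \right)} = 279 + 3 Y$ ($E{\left(O,Y \right)} = -27 + 3 \left(102 + Y\right) = -27 + \left(306 + 3 Y\right) = 279 + 3 Y$)
$\left(-15580 - 33647\right) \left(\left(-36\right) \left(-29\right) \left(-3\right) + E{\left(78 - p{\left(3 \right)},84 \right)}\right) = \left(-15580 - 33647\right) \left(\left(-36\right) \left(-29\right) \left(-3\right) + \left(279 + 3 \cdot 84\right)\right) = - 49227 \left(1044 \left(-3\right) + \left(279 + 252\right)\right) = - 49227 \left(-3132 + 531\right) = \left(-49227\right) \left(-2601\right) = 128039427$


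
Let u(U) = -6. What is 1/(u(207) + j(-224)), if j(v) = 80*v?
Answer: -1/17926 ≈ -5.5785e-5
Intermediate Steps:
1/(u(207) + j(-224)) = 1/(-6 + 80*(-224)) = 1/(-6 - 17920) = 1/(-17926) = -1/17926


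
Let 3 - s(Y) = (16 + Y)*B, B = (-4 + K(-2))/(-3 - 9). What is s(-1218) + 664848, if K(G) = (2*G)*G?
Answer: 1993351/3 ≈ 6.6445e+5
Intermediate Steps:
K(G) = 2*G**2
B = -1/3 (B = (-4 + 2*(-2)**2)/(-3 - 9) = (-4 + 2*4)/(-12) = (-4 + 8)*(-1/12) = 4*(-1/12) = -1/3 ≈ -0.33333)
s(Y) = 25/3 + Y/3 (s(Y) = 3 - (16 + Y)*(-1)/3 = 3 - (-16/3 - Y/3) = 3 + (16/3 + Y/3) = 25/3 + Y/3)
s(-1218) + 664848 = (25/3 + (1/3)*(-1218)) + 664848 = (25/3 - 406) + 664848 = -1193/3 + 664848 = 1993351/3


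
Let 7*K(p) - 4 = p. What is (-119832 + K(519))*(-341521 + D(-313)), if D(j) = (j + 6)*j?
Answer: 205744214430/7 ≈ 2.9392e+10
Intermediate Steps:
D(j) = j*(6 + j) (D(j) = (6 + j)*j = j*(6 + j))
K(p) = 4/7 + p/7
(-119832 + K(519))*(-341521 + D(-313)) = (-119832 + (4/7 + (1/7)*519))*(-341521 - 313*(6 - 313)) = (-119832 + (4/7 + 519/7))*(-341521 - 313*(-307)) = (-119832 + 523/7)*(-341521 + 96091) = -838301/7*(-245430) = 205744214430/7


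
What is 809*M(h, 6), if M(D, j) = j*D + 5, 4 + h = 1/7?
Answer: -102743/7 ≈ -14678.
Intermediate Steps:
h = -27/7 (h = -4 + 1/7 = -27/7 ≈ -3.8571)
M(D, j) = 5 + D*j (M(D, j) = D*j + 5 = 5 + D*j)
809*M(h, 6) = 809*(5 - 27/7*6) = 809*(5 - 162/7) = 809*(-127/7) = -102743/7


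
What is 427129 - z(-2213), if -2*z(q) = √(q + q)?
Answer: 427129 + I*√4426/2 ≈ 4.2713e+5 + 33.264*I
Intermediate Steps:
z(q) = -√2*√q/2 (z(q) = -√(q + q)/2 = -√2*√q/2)
427129 - z(-2213) = 427129 - (-1)*√2*√(-2213)/2 = 427129 - (-1)*√2*I*√2213/2 = 427129 - (-1)*I*√4426/2 = 427129 + I*√4426/2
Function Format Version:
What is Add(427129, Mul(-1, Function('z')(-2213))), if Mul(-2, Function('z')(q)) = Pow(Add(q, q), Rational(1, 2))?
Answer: Add(427129, Mul(Rational(1, 2), I, Pow(4426, Rational(1, 2)))) ≈ Add(4.2713e+5, Mul(33.264, I))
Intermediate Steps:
Function('z')(q) = Mul(Rational(-1, 2), Pow(2, Rational(1, 2)), Pow(q, Rational(1, 2))) (Function('z')(q) = Mul(Rational(-1, 2), Pow(Add(q, q), Rational(1, 2))) = Mul(Rational(-1, 2), Pow(Mul(2, q), Rational(1, 2))) = Mul(Rational(-1, 2), Mul(Pow(2, Rational(1, 2)), Pow(q, Rational(1, 2)))) = Mul(Rational(-1, 2), Pow(2, Rational(1, 2)), Pow(q, Rational(1, 2))))
Add(427129, Mul(-1, Function('z')(-2213))) = Add(427129, Mul(-1, Mul(Rational(-1, 2), Pow(2, Rational(1, 2)), Pow(-2213, Rational(1, 2))))) = Add(427129, Mul(-1, Mul(Rational(-1, 2), Pow(2, Rational(1, 2)), Mul(I, Pow(2213, Rational(1, 2)))))) = Add(427129, Mul(-1, Mul(Rational(-1, 2), I, Pow(4426, Rational(1, 2))))) = Add(427129, Mul(Rational(1, 2), I, Pow(4426, Rational(1, 2))))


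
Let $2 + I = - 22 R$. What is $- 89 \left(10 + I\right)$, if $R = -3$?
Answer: $-6586$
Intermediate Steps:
$I = 64$ ($I = -2 - -66 = -2 + 66 = 64$)
$- 89 \left(10 + I\right) = - 89 \left(10 + 64\right) = \left(-89\right) 74 = -6586$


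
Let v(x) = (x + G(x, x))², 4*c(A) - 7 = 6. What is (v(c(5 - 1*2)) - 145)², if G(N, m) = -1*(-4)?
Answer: 2187441/256 ≈ 8544.7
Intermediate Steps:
c(A) = 13/4 (c(A) = 7/4 + (¼)*6 = 7/4 + 3/2 = 13/4)
G(N, m) = 4
v(x) = (4 + x)² (v(x) = (x + 4)² = (4 + x)²)
(v(c(5 - 1*2)) - 145)² = ((4 + 13/4)² - 145)² = ((29/4)² - 145)² = (841/16 - 145)² = (-1479/16)² = 2187441/256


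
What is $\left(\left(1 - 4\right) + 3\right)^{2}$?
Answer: $0$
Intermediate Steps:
$\left(\left(1 - 4\right) + 3\right)^{2} = \left(-3 + 3\right)^{2} = 0^{2} = 0$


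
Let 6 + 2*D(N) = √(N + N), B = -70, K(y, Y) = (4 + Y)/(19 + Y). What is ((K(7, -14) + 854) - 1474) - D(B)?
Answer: -619 - I*√35 ≈ -619.0 - 5.9161*I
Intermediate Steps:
K(y, Y) = (4 + Y)/(19 + Y)
D(N) = -3 + √2*√N/2 (D(N) = -3 + √(N + N)/2 = -3 + √(2*N)/2 = -3 + (√2*√N)/2 = -3 + √2*√N/2)
((K(7, -14) + 854) - 1474) - D(B) = (((4 - 14)/(19 - 14) + 854) - 1474) - (-3 + √2*√(-70)/2) = ((-10/5 + 854) - 1474) - (-3 + √2*(I*√70)/2) = (((⅕)*(-10) + 854) - 1474) - (-3 + I*√35) = ((-2 + 854) - 1474) + (3 - I*√35) = (852 - 1474) + (3 - I*√35) = -622 + (3 - I*√35) = -619 - I*√35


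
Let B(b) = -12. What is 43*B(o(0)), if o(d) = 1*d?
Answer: -516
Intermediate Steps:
o(d) = d
43*B(o(0)) = 43*(-12) = -516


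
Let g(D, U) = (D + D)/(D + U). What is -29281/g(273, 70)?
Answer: -1434769/78 ≈ -18394.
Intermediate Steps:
g(D, U) = 2*D/(D + U) (g(D, U) = (2*D)/(D + U) = 2*D/(D + U))
-29281/g(273, 70) = -29281/(2*273/(273 + 70)) = -29281/(2*273/343) = -29281/(2*273*(1/343)) = -29281/78/49 = -29281*49/78 = -1434769/78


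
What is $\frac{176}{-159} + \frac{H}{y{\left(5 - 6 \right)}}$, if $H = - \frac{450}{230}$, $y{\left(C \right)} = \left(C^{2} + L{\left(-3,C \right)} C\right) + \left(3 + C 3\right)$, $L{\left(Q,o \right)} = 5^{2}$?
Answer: $- \frac{29999}{29256} \approx -1.0254$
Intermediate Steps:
$L{\left(Q,o \right)} = 25$
$y{\left(C \right)} = 3 + C^{2} + 28 C$ ($y{\left(C \right)} = \left(C^{2} + 25 C\right) + \left(3 + C 3\right) = \left(C^{2} + 25 C\right) + \left(3 + 3 C\right) = 3 + C^{2} + 28 C$)
$H = - \frac{45}{23}$ ($H = \left(-450\right) \frac{1}{230} = - \frac{45}{23} \approx -1.9565$)
$\frac{176}{-159} + \frac{H}{y{\left(5 - 6 \right)}} = \frac{176}{-159} - \frac{45}{23 \left(3 + \left(5 - 6\right)^{2} + 28 \left(5 - 6\right)\right)} = 176 \left(- \frac{1}{159}\right) - \frac{45}{23 \left(3 + \left(-1\right)^{2} + 28 \left(-1\right)\right)} = - \frac{176}{159} - \frac{45}{23 \left(3 + 1 - 28\right)} = - \frac{176}{159} - \frac{45}{23 \left(-24\right)} = - \frac{176}{159} - - \frac{15}{184} = - \frac{176}{159} + \frac{15}{184} = - \frac{29999}{29256}$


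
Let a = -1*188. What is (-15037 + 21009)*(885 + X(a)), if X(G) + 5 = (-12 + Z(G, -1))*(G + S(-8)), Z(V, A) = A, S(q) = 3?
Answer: 19618020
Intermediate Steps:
a = -188
X(G) = -44 - 13*G (X(G) = -5 + (-12 - 1)*(G + 3) = -5 - 13*(3 + G) = -5 + (-39 - 13*G) = -44 - 13*G)
(-15037 + 21009)*(885 + X(a)) = (-15037 + 21009)*(885 + (-44 - 13*(-188))) = 5972*(885 + (-44 + 2444)) = 5972*(885 + 2400) = 5972*3285 = 19618020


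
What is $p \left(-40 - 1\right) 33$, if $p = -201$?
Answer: $271953$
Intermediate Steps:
$p \left(-40 - 1\right) 33 = - 201 \left(-40 - 1\right) 33 = \left(-201\right) \left(-41\right) 33 = 8241 \cdot 33 = 271953$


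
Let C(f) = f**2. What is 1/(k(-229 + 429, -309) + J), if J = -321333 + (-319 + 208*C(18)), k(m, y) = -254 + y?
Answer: -1/254823 ≈ -3.9243e-6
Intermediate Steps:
J = -254260 (J = -321333 + (-319 + 208*18**2) = -321333 + (-319 + 208*324) = -321333 + (-319 + 67392) = -321333 + 67073 = -254260)
1/(k(-229 + 429, -309) + J) = 1/((-254 - 309) - 254260) = 1/(-563 - 254260) = 1/(-254823) = -1/254823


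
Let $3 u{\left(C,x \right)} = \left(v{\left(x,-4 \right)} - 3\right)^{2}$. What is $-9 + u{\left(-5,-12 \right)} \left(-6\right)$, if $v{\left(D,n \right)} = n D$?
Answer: $-4059$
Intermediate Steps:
$v{\left(D,n \right)} = D n$
$u{\left(C,x \right)} = \frac{\left(-3 - 4 x\right)^{2}}{3}$ ($u{\left(C,x \right)} = \frac{\left(x \left(-4\right) - 3\right)^{2}}{3} = \frac{\left(- 4 x - 3\right)^{2}}{3} = \frac{\left(-3 - 4 x\right)^{2}}{3}$)
$-9 + u{\left(-5,-12 \right)} \left(-6\right) = -9 + \frac{\left(3 + 4 \left(-12\right)\right)^{2}}{3} \left(-6\right) = -9 + \frac{\left(3 - 48\right)^{2}}{3} \left(-6\right) = -9 + \frac{\left(-45\right)^{2}}{3} \left(-6\right) = -9 + \frac{1}{3} \cdot 2025 \left(-6\right) = -9 + 675 \left(-6\right) = -9 - 4050 = -4059$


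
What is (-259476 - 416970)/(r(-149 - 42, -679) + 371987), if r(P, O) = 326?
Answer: -676446/372313 ≈ -1.8169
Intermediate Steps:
(-259476 - 416970)/(r(-149 - 42, -679) + 371987) = (-259476 - 416970)/(326 + 371987) = -676446/372313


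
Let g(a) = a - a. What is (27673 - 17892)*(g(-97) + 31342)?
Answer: 306556102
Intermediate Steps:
g(a) = 0
(27673 - 17892)*(g(-97) + 31342) = (27673 - 17892)*(0 + 31342) = 9781*31342 = 306556102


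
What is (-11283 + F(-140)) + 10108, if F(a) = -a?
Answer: -1035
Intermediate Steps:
(-11283 + F(-140)) + 10108 = (-11283 - 1*(-140)) + 10108 = (-11283 + 140) + 10108 = -11143 + 10108 = -1035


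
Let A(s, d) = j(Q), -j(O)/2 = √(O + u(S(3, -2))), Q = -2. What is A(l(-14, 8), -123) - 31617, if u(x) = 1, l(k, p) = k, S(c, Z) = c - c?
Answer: -31617 - 2*I ≈ -31617.0 - 2.0*I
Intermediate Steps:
S(c, Z) = 0
j(O) = -2*√(1 + O) (j(O) = -2*√(O + 1) = -2*√(1 + O))
A(s, d) = -2*I (A(s, d) = -2*√(1 - 2) = -2*I)
A(l(-14, 8), -123) - 31617 = -2*I - 31617 = -31617 - 2*I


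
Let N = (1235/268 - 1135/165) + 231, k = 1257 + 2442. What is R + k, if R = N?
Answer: 34736839/8844 ≈ 3927.7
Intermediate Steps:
k = 3699
N = 2022883/8844 (N = (1235*(1/268) - 1135*1/165) + 231 = (1235/268 - 227/33) + 231 = -20081/8844 + 231 = 2022883/8844 ≈ 228.73)
R = 2022883/8844 ≈ 228.73
R + k = 2022883/8844 + 3699 = 34736839/8844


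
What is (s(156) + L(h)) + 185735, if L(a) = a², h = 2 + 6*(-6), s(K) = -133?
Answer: 186758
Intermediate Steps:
h = -34 (h = 2 - 36 = -34)
(s(156) + L(h)) + 185735 = (-133 + (-34)²) + 185735 = (-133 + 1156) + 185735 = 1023 + 185735 = 186758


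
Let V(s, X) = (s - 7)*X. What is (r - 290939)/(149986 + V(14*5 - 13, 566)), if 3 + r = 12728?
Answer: -139107/89143 ≈ -1.5605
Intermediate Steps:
r = 12725 (r = -3 + 12728 = 12725)
V(s, X) = X*(-7 + s) (V(s, X) = (-7 + s)*X = X*(-7 + s))
(r - 290939)/(149986 + V(14*5 - 13, 566)) = (12725 - 290939)/(149986 + 566*(-7 + (14*5 - 13))) = -278214/(149986 + 566*(-7 + (70 - 13))) = -278214/(149986 + 566*(-7 + 57)) = -278214/(149986 + 566*50) = -278214/(149986 + 28300) = -278214/178286 = -278214*1/178286 = -139107/89143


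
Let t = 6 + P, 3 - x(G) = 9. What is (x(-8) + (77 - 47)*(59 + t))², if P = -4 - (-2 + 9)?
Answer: 2604996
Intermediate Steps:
x(G) = -6 (x(G) = 3 - 1*9 = 3 - 9 = -6)
P = -11 (P = -4 - 1*7 = -4 - 7 = -11)
t = -5 (t = 6 - 11 = -5)
(x(-8) + (77 - 47)*(59 + t))² = (-6 + (77 - 47)*(59 - 5))² = (-6 + 30*54)² = (-6 + 1620)² = 1614² = 2604996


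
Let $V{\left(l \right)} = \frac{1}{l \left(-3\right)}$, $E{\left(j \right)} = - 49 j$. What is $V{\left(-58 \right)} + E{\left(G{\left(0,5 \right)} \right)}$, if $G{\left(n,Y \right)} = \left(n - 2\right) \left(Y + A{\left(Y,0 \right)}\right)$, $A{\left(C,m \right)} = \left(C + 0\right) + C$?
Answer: $\frac{255781}{174} \approx 1470.0$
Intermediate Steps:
$A{\left(C,m \right)} = 2 C$ ($A{\left(C,m \right)} = C + C = 2 C$)
$G{\left(n,Y \right)} = 3 Y \left(-2 + n\right)$ ($G{\left(n,Y \right)} = \left(n - 2\right) \left(Y + 2 Y\right) = \left(-2 + n\right) 3 Y = 3 Y \left(-2 + n\right)$)
$V{\left(l \right)} = - \frac{1}{3 l}$ ($V{\left(l \right)} = \frac{1}{\left(-3\right) l} = - \frac{1}{3 l}$)
$V{\left(-58 \right)} + E{\left(G{\left(0,5 \right)} \right)} = - \frac{1}{3 \left(-58\right)} - 49 \cdot 3 \cdot 5 \left(-2 + 0\right) = \left(- \frac{1}{3}\right) \left(- \frac{1}{58}\right) - 49 \cdot 3 \cdot 5 \left(-2\right) = \frac{1}{174} - -1470 = \frac{1}{174} + 1470 = \frac{255781}{174}$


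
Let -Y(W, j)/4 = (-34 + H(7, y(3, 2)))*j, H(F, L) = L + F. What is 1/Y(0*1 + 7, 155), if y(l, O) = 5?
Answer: 1/13640 ≈ 7.3314e-5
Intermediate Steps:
H(F, L) = F + L
Y(W, j) = 88*j (Y(W, j) = -4*(-34 + (7 + 5))*j = -4*(-34 + 12)*j = -(-88)*j = 88*j)
1/Y(0*1 + 7, 155) = 1/(88*155) = 1/13640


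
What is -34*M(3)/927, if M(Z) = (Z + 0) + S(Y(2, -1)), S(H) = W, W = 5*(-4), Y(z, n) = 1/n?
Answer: 578/927 ≈ 0.62352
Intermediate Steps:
W = -20
S(H) = -20
M(Z) = -20 + Z (M(Z) = (Z + 0) - 20 = Z - 20 = -20 + Z)
-34*M(3)/927 = -34*(-20 + 3)/927 = -34*(-17)*(1/927) = 578*(1/927) = 578/927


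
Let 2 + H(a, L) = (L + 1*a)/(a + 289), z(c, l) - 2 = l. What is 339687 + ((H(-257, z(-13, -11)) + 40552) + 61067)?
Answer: 7060731/16 ≈ 4.4130e+5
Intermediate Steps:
z(c, l) = 2 + l
H(a, L) = -2 + (L + a)/(289 + a) (H(a, L) = -2 + (L + 1*a)/(a + 289) = -2 + (L + a)/(289 + a))
339687 + ((H(-257, z(-13, -11)) + 40552) + 61067) = 339687 + (((-578 + (2 - 11) - 1*(-257))/(289 - 257) + 40552) + 61067) = 339687 + (((-578 - 9 + 257)/32 + 40552) + 61067) = 339687 + (((1/32)*(-330) + 40552) + 61067) = 339687 + ((-165/16 + 40552) + 61067) = 339687 + (648667/16 + 61067) = 339687 + 1625739/16 = 7060731/16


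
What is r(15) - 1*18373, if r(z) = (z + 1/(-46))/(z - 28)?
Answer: -845211/46 ≈ -18374.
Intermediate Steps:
r(z) = (-1/46 + z)/(-28 + z) (r(z) = (z - 1/46)/(-28 + z) = (-1/46 + z)/(-28 + z))
r(15) - 1*18373 = (-1/46 + 15)/(-28 + 15) - 1*18373 = (689/46)/(-13) - 18373 = -1/13*689/46 - 18373 = -53/46 - 18373 = -845211/46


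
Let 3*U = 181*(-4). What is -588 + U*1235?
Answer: -895904/3 ≈ -2.9863e+5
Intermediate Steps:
U = -724/3 (U = (181*(-4))/3 = (⅓)*(-724) = -724/3 ≈ -241.33)
-588 + U*1235 = -588 - 724/3*1235 = -588 - 894140/3 = -895904/3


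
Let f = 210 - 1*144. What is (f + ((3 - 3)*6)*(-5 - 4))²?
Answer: 4356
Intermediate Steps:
f = 66 (f = 210 - 144 = 66)
(f + ((3 - 3)*6)*(-5 - 4))² = (66 + ((3 - 3)*6)*(-5 - 4))² = (66 + (0*6)*(-9))² = (66 + 0*(-9))² = (66 + 0)² = 66² = 4356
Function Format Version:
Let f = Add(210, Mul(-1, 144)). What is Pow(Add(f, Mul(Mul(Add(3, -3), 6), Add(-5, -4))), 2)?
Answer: 4356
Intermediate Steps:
f = 66 (f = Add(210, -144) = 66)
Pow(Add(f, Mul(Mul(Add(3, -3), 6), Add(-5, -4))), 2) = Pow(Add(66, Mul(Mul(Add(3, -3), 6), Add(-5, -4))), 2) = Pow(Add(66, Mul(Mul(0, 6), -9)), 2) = Pow(Add(66, Mul(0, -9)), 2) = Pow(Add(66, 0), 2) = Pow(66, 2) = 4356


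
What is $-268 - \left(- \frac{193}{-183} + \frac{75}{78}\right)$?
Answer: $- \frac{1284737}{4758} \approx -270.02$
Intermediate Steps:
$-268 - \left(- \frac{193}{-183} + \frac{75}{78}\right) = -268 - \left(\left(-193\right) \left(- \frac{1}{183}\right) + 75 \cdot \frac{1}{78}\right) = -268 - \left(\frac{193}{183} + \frac{25}{26}\right) = -268 - \frac{9593}{4758} = - \frac{1284737}{4758}$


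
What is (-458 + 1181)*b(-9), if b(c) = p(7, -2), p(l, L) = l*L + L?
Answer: -11568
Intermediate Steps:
p(l, L) = L + L*l (p(l, L) = L*l + L = L + L*l)
b(c) = -16 (b(c) = -2*(1 + 7) = -2*8 = -16)
(-458 + 1181)*b(-9) = (-458 + 1181)*(-16) = 723*(-16) = -11568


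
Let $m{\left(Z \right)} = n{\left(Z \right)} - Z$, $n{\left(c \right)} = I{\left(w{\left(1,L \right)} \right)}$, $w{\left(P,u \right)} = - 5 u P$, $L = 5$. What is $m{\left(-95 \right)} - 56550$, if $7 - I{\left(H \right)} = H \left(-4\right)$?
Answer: $-56548$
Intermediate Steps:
$w{\left(P,u \right)} = - 5 P u$
$I{\left(H \right)} = 7 + 4 H$ ($I{\left(H \right)} = 7 - H \left(-4\right) = 7 - - 4 H = 7 + 4 H$)
$n{\left(c \right)} = -93$ ($n{\left(c \right)} = 7 + 4 \left(\left(-5\right) 1 \cdot 5\right) = 7 + 4 \left(-25\right) = 7 - 100 = -93$)
$m{\left(Z \right)} = -93 - Z$
$m{\left(-95 \right)} - 56550 = \left(-93 - -95\right) - 56550 = \left(-93 + 95\right) - 56550 = 2 - 56550 = -56548$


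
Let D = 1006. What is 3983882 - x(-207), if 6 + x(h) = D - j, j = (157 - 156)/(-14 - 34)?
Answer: 191178335/48 ≈ 3.9829e+6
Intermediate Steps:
j = -1/48 (j = 1/(-48) = 1*(-1/48) = -1/48 ≈ -0.020833)
x(h) = 48001/48 (x(h) = -6 + (1006 - 1*(-1/48)) = -6 + (1006 + 1/48) = -6 + 48289/48 = 48001/48)
3983882 - x(-207) = 3983882 - 1*48001/48 = 3983882 - 48001/48 = 191178335/48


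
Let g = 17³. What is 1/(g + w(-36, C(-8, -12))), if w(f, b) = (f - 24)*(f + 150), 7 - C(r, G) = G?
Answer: -1/1927 ≈ -0.00051894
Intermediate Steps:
C(r, G) = 7 - G
w(f, b) = (-24 + f)*(150 + f)
g = 4913
1/(g + w(-36, C(-8, -12))) = 1/(4913 + (-3600 + (-36)² + 126*(-36))) = 1/(4913 + (-3600 + 1296 - 4536)) = 1/(4913 - 6840) = 1/(-1927) = -1/1927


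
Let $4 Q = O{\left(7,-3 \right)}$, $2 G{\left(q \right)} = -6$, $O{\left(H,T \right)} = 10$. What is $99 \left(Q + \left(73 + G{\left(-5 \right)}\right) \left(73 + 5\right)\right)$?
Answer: $\frac{1081575}{2} \approx 5.4079 \cdot 10^{5}$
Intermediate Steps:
$G{\left(q \right)} = -3$ ($G{\left(q \right)} = \frac{1}{2} \left(-6\right) = -3$)
$Q = \frac{5}{2}$ ($Q = \frac{1}{4} \cdot 10 = \frac{5}{2} \approx 2.5$)
$99 \left(Q + \left(73 + G{\left(-5 \right)}\right) \left(73 + 5\right)\right) = 99 \left(\frac{5}{2} + \left(73 - 3\right) \left(73 + 5\right)\right) = 99 \left(\frac{5}{2} + 70 \cdot 78\right) = 99 \left(\frac{5}{2} + 5460\right) = 99 \cdot \frac{10925}{2} = \frac{1081575}{2}$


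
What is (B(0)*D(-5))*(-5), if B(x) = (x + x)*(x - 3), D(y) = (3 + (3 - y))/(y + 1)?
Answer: 0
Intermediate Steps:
D(y) = (6 - y)/(1 + y)
B(x) = 2*x*(-3 + x) (B(x) = (2*x)*(-3 + x) = 2*x*(-3 + x))
(B(0)*D(-5))*(-5) = ((2*0*(-3 + 0))*((6 - 1*(-5))/(1 - 5)))*(-5) = ((2*0*(-3))*((6 + 5)/(-4)))*(-5) = (0*(-1/4*11))*(-5) = (0*(-11/4))*(-5) = 0*(-5) = 0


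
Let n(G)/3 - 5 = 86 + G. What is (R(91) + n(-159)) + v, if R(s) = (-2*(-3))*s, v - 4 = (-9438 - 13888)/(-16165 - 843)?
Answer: 2954047/8504 ≈ 347.37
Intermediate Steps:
n(G) = 273 + 3*G (n(G) = 15 + 3*(86 + G) = 15 + (258 + 3*G) = 273 + 3*G)
v = 45679/8504 (v = 4 + (-9438 - 13888)/(-16165 - 843) = 4 - 23326/(-17008) = 4 - 23326*(-1/17008) = 4 + 11663/8504 = 45679/8504 ≈ 5.3715)
R(s) = 6*s
(R(91) + n(-159)) + v = (6*91 + (273 + 3*(-159))) + 45679/8504 = (546 + (273 - 477)) + 45679/8504 = (546 - 204) + 45679/8504 = 342 + 45679/8504 = 2954047/8504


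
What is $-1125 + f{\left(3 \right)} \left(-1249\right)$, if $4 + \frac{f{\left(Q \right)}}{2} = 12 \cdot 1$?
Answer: $-21109$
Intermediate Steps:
$f{\left(Q \right)} = 16$ ($f{\left(Q \right)} = -8 + 2 \cdot 12 \cdot 1 = -8 + 2 \cdot 12 = -8 + 24 = 16$)
$-1125 + f{\left(3 \right)} \left(-1249\right) = -1125 + 16 \left(-1249\right) = -1125 - 19984 = -21109$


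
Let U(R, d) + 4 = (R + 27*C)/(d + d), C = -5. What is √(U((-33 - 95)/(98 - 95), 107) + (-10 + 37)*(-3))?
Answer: I*√35376126/642 ≈ 9.2645*I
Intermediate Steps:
U(R, d) = -4 + (-135 + R)/(2*d) (U(R, d) = -4 + (R + 27*(-5))/(d + d) = -4 + (R - 135)/((2*d)) = -4 + (-135 + R)*(1/(2*d)) = -4 + (-135 + R)/(2*d))
√(U((-33 - 95)/(98 - 95), 107) + (-10 + 37)*(-3)) = √((½)*(-135 + (-33 - 95)/(98 - 95) - 8*107)/107 + (-10 + 37)*(-3)) = √((½)*(1/107)*(-135 - 128/3 - 856) + 27*(-3)) = √((½)*(1/107)*(-135 - 128*⅓ - 856) - 81) = √((½)*(1/107)*(-135 - 128/3 - 856) - 81) = √((½)*(1/107)*(-3101/3) - 81) = √(-3101/642 - 81) = √(-55103/642) = I*√35376126/642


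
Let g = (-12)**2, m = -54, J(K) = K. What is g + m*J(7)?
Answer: -234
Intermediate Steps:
g = 144
g + m*J(7) = 144 - 54*7 = 144 - 378 = -234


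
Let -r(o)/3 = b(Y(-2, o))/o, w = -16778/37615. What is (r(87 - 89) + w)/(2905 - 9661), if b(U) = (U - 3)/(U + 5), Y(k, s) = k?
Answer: 73877/169417960 ≈ 0.00043606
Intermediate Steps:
b(U) = (-3 + U)/(5 + U)
w = -16778/37615 (w = -16778*1/37615 = -16778/37615 ≈ -0.44605)
r(o) = 5/o (r(o) = -3*(-3 - 2)/(5 - 2)/o = -3*-5/3/o = -3*(⅓)*(-5)/o = -(-5)/o = 5/o)
(r(87 - 89) + w)/(2905 - 9661) = (5/(87 - 89) - 16778/37615)/(2905 - 9661) = (5/(-2) - 16778/37615)/(-6756) = (5*(-½) - 16778/37615)*(-1/6756) = (-5/2 - 16778/37615)*(-1/6756) = -221631/75230*(-1/6756) = 73877/169417960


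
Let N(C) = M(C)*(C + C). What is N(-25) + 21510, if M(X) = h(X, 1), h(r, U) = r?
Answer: 22760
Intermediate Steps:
M(X) = X
N(C) = 2*C**2 (N(C) = C*(C + C) = C*(2*C) = 2*C**2)
N(-25) + 21510 = 2*(-25)**2 + 21510 = 2*625 + 21510 = 1250 + 21510 = 22760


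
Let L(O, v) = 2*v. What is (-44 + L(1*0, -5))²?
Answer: 2916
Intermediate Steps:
(-44 + L(1*0, -5))² = (-44 + 2*(-5))² = (-44 - 10)² = (-54)² = 2916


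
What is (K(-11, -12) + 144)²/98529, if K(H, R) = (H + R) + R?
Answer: 11881/98529 ≈ 0.12058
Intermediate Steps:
K(H, R) = H + 2*R
(K(-11, -12) + 144)²/98529 = ((-11 + 2*(-12)) + 144)²/98529 = ((-11 - 24) + 144)²*(1/98529) = (-35 + 144)²*(1/98529) = 109²*(1/98529) = 11881*(1/98529) = 11881/98529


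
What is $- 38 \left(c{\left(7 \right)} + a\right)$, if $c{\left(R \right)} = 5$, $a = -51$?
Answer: $1748$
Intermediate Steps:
$- 38 \left(c{\left(7 \right)} + a\right) = - 38 \left(5 - 51\right) = \left(-38\right) \left(-46\right) = 1748$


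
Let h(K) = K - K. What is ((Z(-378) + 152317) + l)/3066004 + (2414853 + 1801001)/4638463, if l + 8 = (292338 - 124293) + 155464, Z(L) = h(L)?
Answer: 7566444707575/7110773055926 ≈ 1.0641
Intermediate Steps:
h(K) = 0
Z(L) = 0
l = 323501 (l = -8 + ((292338 - 124293) + 155464) = -8 + (168045 + 155464) = -8 + 323509 = 323501)
((Z(-378) + 152317) + l)/3066004 + (2414853 + 1801001)/4638463 = ((0 + 152317) + 323501)/3066004 + (2414853 + 1801001)/4638463 = (152317 + 323501)*(1/3066004) + 4215854*(1/4638463) = 475818*(1/3066004) + 4215854/4638463 = 237909/1533002 + 4215854/4638463 = 7566444707575/7110773055926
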